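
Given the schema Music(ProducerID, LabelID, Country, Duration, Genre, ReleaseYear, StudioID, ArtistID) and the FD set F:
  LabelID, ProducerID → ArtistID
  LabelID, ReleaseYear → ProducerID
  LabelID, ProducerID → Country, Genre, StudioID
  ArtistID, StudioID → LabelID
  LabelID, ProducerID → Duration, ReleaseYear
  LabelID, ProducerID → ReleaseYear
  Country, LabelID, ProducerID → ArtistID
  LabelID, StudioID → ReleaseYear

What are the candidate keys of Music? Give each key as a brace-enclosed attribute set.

{ArtistID, StudioID}, {LabelID, ProducerID}, {LabelID, ReleaseYear}, {LabelID, StudioID}

{ArtistID, StudioID}⁺ = {ArtistID, Country, Duration, Genre, LabelID, ProducerID, ReleaseYear, StudioID}, which is every attribute, so {ArtistID, StudioID} is a candidate key.
{LabelID, ProducerID}⁺ = {ArtistID, Country, Duration, Genre, LabelID, ProducerID, ReleaseYear, StudioID}, which is every attribute, so {LabelID, ProducerID} is a candidate key.
{LabelID, ReleaseYear}⁺ = {ArtistID, Country, Duration, Genre, LabelID, ProducerID, ReleaseYear, StudioID}, which is every attribute, so {LabelID, ReleaseYear} is a candidate key.
{LabelID, StudioID}⁺ = {ArtistID, Country, Duration, Genre, LabelID, ProducerID, ReleaseYear, StudioID}, which is every attribute, so {LabelID, StudioID} is a candidate key.
These are minimal and exhaustive — every other superkey contains one of them.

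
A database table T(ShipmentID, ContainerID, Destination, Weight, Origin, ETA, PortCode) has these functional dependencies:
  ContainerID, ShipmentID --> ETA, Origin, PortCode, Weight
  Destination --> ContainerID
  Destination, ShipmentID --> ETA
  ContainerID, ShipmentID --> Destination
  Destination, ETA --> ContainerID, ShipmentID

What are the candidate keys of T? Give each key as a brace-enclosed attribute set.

{ContainerID, ShipmentID}, {Destination, ETA}, {Destination, ShipmentID}

Closure of {ContainerID, ShipmentID} is {ContainerID, Destination, ETA, Origin, PortCode, ShipmentID, Weight}, the whole schema; {ContainerID, ShipmentID} is a candidate key.
Closure of {Destination, ETA} is {ContainerID, Destination, ETA, Origin, PortCode, ShipmentID, Weight}, the whole schema; {Destination, ETA} is a candidate key.
Closure of {Destination, ShipmentID} is {ContainerID, Destination, ETA, Origin, PortCode, ShipmentID, Weight}, the whole schema; {Destination, ShipmentID} is a candidate key.
These are minimal and exhaustive — every other superkey contains one of them.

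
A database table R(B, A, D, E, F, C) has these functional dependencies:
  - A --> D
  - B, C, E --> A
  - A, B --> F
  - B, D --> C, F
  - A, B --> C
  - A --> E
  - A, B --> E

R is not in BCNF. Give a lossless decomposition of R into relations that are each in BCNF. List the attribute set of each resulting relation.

{A, B, C, F}; {A, D, E}

Candidate keys of the original relation: {A, B}, {B, C, E}, {B, D, E}.
{A, B, C, D, E, F}: {A} determines {A, D, E} here but is not a superkey — split on A --> D, E, giving {A, D, E} and {A, B, C, F}.
{A, D, E} is in BCNF.
{A, B, C, F} is in BCNF.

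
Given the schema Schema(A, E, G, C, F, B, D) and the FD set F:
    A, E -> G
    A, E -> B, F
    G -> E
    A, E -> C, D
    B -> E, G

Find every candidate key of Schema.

No FD produces {A}, so it must be in every candidate key.
{A, B} is a candidate key since {A, B}⁺ = {A, B, C, D, E, F, G} covers every attribute.
{A, E} is a candidate key since {A, E}⁺ = {A, B, C, D, E, F, G} covers every attribute.
{A, G} is a candidate key since {A, G}⁺ = {A, B, C, D, E, F, G} covers every attribute.
Any other superkey properly contains one of these, so there are no further candidate keys.

{A, B}, {A, E}, {A, G}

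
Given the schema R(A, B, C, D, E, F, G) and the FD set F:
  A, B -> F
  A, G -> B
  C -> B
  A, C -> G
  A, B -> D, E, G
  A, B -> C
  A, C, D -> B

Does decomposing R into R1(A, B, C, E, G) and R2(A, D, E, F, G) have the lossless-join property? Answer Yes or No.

R1 ∩ R2 = {A, E, G}; its closure under F is {A, B, C, D, E, F, G}.
Since R1 ⊆ {A, B, C, D, E, F, G}, the intersection is a superkey of R1; the decomposition is lossless.

Yes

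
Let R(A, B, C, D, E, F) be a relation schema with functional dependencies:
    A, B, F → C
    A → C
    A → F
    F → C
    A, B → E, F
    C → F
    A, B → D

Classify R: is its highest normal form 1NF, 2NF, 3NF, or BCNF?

Candidate key: {A, B}. Prime attributes: {A, B}.
A → C: {A}⁺ = {A, C, F}, which is not all of the attributes, so the left side is not a superkey — BCNF is violated.
Because {C} is non-prime and the left side of A → C is not a superkey, the relation is not in 3NF.
Since {A} ⊂ {A, B} and {A}⁺ ⊇ {C, F} with {C, F} non-prime, there is a partial dependency; 2NF fails.

1NF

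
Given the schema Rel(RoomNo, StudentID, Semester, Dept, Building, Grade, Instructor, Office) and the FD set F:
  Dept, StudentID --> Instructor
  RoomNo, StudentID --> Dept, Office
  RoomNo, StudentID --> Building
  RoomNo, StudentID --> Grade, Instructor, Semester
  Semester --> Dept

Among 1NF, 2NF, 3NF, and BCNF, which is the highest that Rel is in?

Candidate key: {RoomNo, StudentID}. Prime attributes: {RoomNo, StudentID}.
Dept, StudentID --> Instructor breaks BCNF: {Dept, StudentID}⁺ = {Dept, Instructor, StudentID}, so {Dept, StudentID} is not a superkey.
Dept, StudentID --> Instructor determines the non-prime attribute {Instructor} from a non-superkey — 3NF is violated.
No non-prime attribute depends on a proper subset of any candidate key, so 2NF holds.

2NF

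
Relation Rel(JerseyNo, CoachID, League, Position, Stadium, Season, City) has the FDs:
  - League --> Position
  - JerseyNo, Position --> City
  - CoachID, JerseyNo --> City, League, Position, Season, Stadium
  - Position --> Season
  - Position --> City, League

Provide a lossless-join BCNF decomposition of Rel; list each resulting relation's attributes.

Candidate key of the original relation: {CoachID, JerseyNo}.
Within {City, CoachID, JerseyNo, League, Position, Season, Stadium}: {League}⁺ ∩ {City, CoachID, JerseyNo, League, Position, Season, Stadium} = {City, League, Position, Season}, not the whole set, so League --> City, Position, Season violates BCNF; decompose into {City, League, Position, Season} and {CoachID, JerseyNo, League, Stadium}.
{City, League, Position, Season}: every determinant is a superkey — BCNF.
{CoachID, JerseyNo, League, Stadium}: every determinant is a superkey — BCNF.

{City, League, Position, Season}; {CoachID, JerseyNo, League, Stadium}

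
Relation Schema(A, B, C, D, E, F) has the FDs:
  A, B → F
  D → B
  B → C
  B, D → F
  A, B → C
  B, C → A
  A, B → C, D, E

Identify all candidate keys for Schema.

Closure of {B} is {A, B, C, D, E, F}, the whole schema; {B} is a candidate key.
Closure of {D} is {A, B, C, D, E, F}, the whole schema; {D} is a candidate key.
These are minimal and exhaustive — every other superkey contains one of them.

{B}, {D}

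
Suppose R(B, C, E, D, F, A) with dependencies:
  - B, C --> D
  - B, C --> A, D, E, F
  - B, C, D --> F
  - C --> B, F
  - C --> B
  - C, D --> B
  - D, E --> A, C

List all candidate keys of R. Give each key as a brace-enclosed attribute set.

{C}⁺ = {A, B, C, D, E, F}, which is every attribute, so {C} is a candidate key.
{D, E}⁺ = {A, B, C, D, E, F}, which is every attribute, so {D, E} is a candidate key.
No proper subset of any of these is a key, and no other minimal superkey exists.

{C}, {D, E}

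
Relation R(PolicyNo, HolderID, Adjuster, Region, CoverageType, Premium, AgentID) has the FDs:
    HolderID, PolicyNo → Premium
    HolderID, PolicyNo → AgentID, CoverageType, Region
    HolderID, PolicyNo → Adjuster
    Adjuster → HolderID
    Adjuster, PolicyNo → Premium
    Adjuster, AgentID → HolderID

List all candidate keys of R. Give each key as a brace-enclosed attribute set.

{Adjuster, PolicyNo}, {HolderID, PolicyNo}

Attributes never on any right-hand side: {PolicyNo} — every candidate key must contain it.
{Adjuster, PolicyNo}⁺ = {Adjuster, AgentID, CoverageType, HolderID, PolicyNo, Premium, Region} — all of the relation — so {Adjuster, PolicyNo} is a candidate key.
{HolderID, PolicyNo}⁺ = {Adjuster, AgentID, CoverageType, HolderID, PolicyNo, Premium, Region} — all of the relation — so {HolderID, PolicyNo} is a candidate key.
No proper subset of any of these is a key, and no other minimal superkey exists.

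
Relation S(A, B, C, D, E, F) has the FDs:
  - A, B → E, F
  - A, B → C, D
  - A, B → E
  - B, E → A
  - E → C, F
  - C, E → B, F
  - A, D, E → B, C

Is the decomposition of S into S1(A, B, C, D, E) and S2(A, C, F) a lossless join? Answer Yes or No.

No

The shared attributes are {A, C} and {A, C}⁺ = {A, C}.
Neither S1 nor S2 is contained in that closure, so the decomposition is lossy.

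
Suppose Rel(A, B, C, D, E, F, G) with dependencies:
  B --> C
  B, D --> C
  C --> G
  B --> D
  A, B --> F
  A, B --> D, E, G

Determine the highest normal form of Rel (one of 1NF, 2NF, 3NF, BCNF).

Candidate key: {A, B}. Prime attributes: {A, B}.
B --> C breaks BCNF: {B}⁺ = {B, C, D, G}, so {B} is not a superkey.
B --> C has non-prime {C} on the right and a non-superkey on the left, so 3NF fails.
{B} is a proper subset of the key {A, B}, and {B}⁺ contains the non-prime attributes {C, D, G} — a partial dependency, so 2NF is violated.

1NF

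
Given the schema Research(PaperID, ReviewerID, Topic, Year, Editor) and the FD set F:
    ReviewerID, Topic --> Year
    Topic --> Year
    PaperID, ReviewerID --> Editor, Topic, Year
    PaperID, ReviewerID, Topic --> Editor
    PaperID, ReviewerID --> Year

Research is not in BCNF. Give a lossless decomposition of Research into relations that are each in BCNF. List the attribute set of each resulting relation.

{Editor, PaperID, ReviewerID, Topic}; {Topic, Year}

Candidate key of the original relation: {PaperID, ReviewerID}.
In {Editor, PaperID, ReviewerID, Topic, Year}, {ReviewerID, Topic} is not a superkey ({ReviewerID, Topic}⁺ restricted to this set is {ReviewerID, Topic, Year}), so split on ReviewerID, Topic --> Year into {ReviewerID, Topic, Year} and {Editor, PaperID, ReviewerID, Topic}.
In {ReviewerID, Topic, Year}, {Topic} is not a superkey ({Topic}⁺ restricted to this set is {Topic, Year}), so split on Topic --> Year into {Topic, Year} and {ReviewerID, Topic}.
{Topic, Year}: every determinant is a superkey — BCNF.
{ReviewerID, Topic}: every determinant is a superkey — BCNF.
{Editor, PaperID, ReviewerID, Topic}: every determinant is a superkey — BCNF.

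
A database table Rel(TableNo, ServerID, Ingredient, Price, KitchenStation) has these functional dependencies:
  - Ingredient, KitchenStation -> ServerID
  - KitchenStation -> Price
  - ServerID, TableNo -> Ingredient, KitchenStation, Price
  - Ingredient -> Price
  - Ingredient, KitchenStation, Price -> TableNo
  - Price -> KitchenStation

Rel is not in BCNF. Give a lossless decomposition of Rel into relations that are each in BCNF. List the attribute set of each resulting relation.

{Ingredient, KitchenStation, ServerID, TableNo}; {KitchenStation, Price}

Candidate keys of the original relation: {Ingredient}, {ServerID, TableNo}.
In {Ingredient, KitchenStation, Price, ServerID, TableNo}, {KitchenStation} is not a superkey ({KitchenStation}⁺ restricted to this set is {KitchenStation, Price}), so split on KitchenStation -> Price into {KitchenStation, Price} and {Ingredient, KitchenStation, ServerID, TableNo}.
{KitchenStation, Price} has no BCNF violation.
{Ingredient, KitchenStation, ServerID, TableNo} has no BCNF violation.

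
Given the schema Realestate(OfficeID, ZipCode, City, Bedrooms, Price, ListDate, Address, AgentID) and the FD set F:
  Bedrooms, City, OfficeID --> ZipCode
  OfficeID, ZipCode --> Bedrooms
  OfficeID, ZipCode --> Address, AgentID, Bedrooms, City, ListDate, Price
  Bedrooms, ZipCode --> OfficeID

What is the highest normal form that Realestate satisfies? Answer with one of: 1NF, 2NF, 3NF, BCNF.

Candidate keys: {Bedrooms, City, OfficeID}, {Bedrooms, ZipCode}, {OfficeID, ZipCode}. Prime attributes: {Bedrooms, City, OfficeID, ZipCode}.
The left-hand side of every FD is a superkey, so BCNF is satisfied.

BCNF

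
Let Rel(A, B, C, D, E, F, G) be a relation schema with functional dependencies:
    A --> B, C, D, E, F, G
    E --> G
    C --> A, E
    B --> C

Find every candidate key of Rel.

{A}⁺ = {A, B, C, D, E, F, G}, which is every attribute, so {A} is a candidate key.
{B}⁺ = {A, B, C, D, E, F, G}, which is every attribute, so {B} is a candidate key.
{C}⁺ = {A, B, C, D, E, F, G}, which is every attribute, so {C} is a candidate key.
Any other superkey properly contains one of these, so there are no further candidate keys.

{A}, {B}, {C}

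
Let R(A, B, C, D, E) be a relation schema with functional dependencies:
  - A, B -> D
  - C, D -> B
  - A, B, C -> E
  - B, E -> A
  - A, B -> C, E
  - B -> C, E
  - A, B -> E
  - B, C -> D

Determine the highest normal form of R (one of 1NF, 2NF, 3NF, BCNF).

Candidate keys: {B}, {C, D}. Prime attributes: {B, C, D}.
Every FD has a superkey on the left, so the relation is in BCNF.

BCNF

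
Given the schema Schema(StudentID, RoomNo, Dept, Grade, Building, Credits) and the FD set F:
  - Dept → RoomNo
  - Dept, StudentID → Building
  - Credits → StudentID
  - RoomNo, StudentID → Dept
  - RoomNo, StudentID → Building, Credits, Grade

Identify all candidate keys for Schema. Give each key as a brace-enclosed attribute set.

{Credits, Dept}, {Credits, RoomNo}, {Dept, StudentID}, {RoomNo, StudentID}

{Credits, Dept}⁺ = {Building, Credits, Dept, Grade, RoomNo, StudentID} — all of the relation — so {Credits, Dept} is a candidate key.
{Credits, RoomNo}⁺ = {Building, Credits, Dept, Grade, RoomNo, StudentID} — all of the relation — so {Credits, RoomNo} is a candidate key.
{Dept, StudentID}⁺ = {Building, Credits, Dept, Grade, RoomNo, StudentID} — all of the relation — so {Dept, StudentID} is a candidate key.
{RoomNo, StudentID}⁺ = {Building, Credits, Dept, Grade, RoomNo, StudentID} — all of the relation — so {RoomNo, StudentID} is a candidate key.
No proper subset of any of these is a key, and no other minimal superkey exists.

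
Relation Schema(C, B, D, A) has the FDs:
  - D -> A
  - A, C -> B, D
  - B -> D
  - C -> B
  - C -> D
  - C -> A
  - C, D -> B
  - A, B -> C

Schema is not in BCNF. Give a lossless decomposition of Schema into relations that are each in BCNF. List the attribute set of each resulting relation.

Candidate keys of the original relation: {B}, {C}.
In {A, B, C, D}, {D} is not a superkey ({D}⁺ restricted to this set is {A, D}), so split on D -> A into {A, D} and {B, C, D}.
{A, D} has no BCNF violation.
{B, C, D} has no BCNF violation.

{A, D}; {B, C, D}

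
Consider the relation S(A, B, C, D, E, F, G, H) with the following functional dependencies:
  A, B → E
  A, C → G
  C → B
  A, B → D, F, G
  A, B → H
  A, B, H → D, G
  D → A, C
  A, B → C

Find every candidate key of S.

{A, B}, {A, C}, {D}

{D} is a candidate key since {D}⁺ = {A, B, C, D, E, F, G, H} covers every attribute.
{A, B} is a candidate key since {A, B}⁺ = {A, B, C, D, E, F, G, H} covers every attribute.
{A, C} is a candidate key since {A, C}⁺ = {A, B, C, D, E, F, G, H} covers every attribute.
Any other superkey properly contains one of these, so there are no further candidate keys.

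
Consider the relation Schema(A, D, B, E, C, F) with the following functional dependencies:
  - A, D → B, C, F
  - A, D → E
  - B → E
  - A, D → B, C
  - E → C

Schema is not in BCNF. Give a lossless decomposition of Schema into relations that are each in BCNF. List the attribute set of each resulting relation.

Candidate key of the original relation: {A, D}.
In {A, B, C, D, E, F}, {B} is not a superkey ({B}⁺ restricted to this set is {B, C, E}), so split on B → C, E into {B, C, E} and {A, B, D, F}.
In {B, C, E}, {E} is not a superkey ({E}⁺ restricted to this set is {C, E}), so split on E → C into {C, E} and {B, E}.
{C, E}: every determinant is a superkey — BCNF.
{B, E}: every determinant is a superkey — BCNF.
{A, B, D, F}: every determinant is a superkey — BCNF.

{A, B, D, F}; {B, E}; {C, E}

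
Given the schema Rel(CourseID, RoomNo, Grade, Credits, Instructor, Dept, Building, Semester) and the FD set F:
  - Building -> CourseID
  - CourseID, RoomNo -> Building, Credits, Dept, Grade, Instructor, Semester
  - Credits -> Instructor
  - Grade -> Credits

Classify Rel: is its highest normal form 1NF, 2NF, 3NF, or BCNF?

Candidate keys: {Building, RoomNo}, {CourseID, RoomNo}. Prime attributes: {Building, CourseID, RoomNo}.
For Building -> CourseID we have {Building}⁺ = {Building, CourseID}; {Building} is not a superkey, so BCNF fails.
Credits -> Instructor determines the non-prime attribute {Instructor} from a non-superkey — 3NF is violated.
No non-prime attribute depends on a proper subset of any candidate key, so 2NF holds.

2NF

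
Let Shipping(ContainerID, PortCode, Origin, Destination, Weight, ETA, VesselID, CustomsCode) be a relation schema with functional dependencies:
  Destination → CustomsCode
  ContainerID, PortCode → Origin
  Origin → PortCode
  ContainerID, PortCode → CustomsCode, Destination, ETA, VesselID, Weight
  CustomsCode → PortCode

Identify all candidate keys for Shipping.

{ContainerID, CustomsCode}, {ContainerID, Destination}, {ContainerID, Origin}, {ContainerID, PortCode}

Attributes never on any right-hand side: {ContainerID} — every candidate key must contain it.
{ContainerID, CustomsCode}⁺ = {ContainerID, CustomsCode, Destination, ETA, Origin, PortCode, VesselID, Weight} — all of the relation — so {ContainerID, CustomsCode} is a candidate key.
{ContainerID, Destination}⁺ = {ContainerID, CustomsCode, Destination, ETA, Origin, PortCode, VesselID, Weight} — all of the relation — so {ContainerID, Destination} is a candidate key.
{ContainerID, Origin}⁺ = {ContainerID, CustomsCode, Destination, ETA, Origin, PortCode, VesselID, Weight} — all of the relation — so {ContainerID, Origin} is a candidate key.
{ContainerID, PortCode}⁺ = {ContainerID, CustomsCode, Destination, ETA, Origin, PortCode, VesselID, Weight} — all of the relation — so {ContainerID, PortCode} is a candidate key.
No proper subset of any of these is a key, and no other minimal superkey exists.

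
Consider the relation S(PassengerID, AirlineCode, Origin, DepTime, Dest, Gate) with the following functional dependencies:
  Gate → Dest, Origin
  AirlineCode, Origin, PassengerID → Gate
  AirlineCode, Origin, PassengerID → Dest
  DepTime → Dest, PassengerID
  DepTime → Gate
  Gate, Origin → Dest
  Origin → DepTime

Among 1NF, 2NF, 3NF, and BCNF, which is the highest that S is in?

1NF

Candidate keys: {AirlineCode, DepTime}, {AirlineCode, Gate}, {AirlineCode, Origin}. Prime attributes: {AirlineCode, DepTime, Gate, Origin}.
Gate → Dest, Origin breaks BCNF: {Gate}⁺ = {DepTime, Dest, Gate, Origin, PassengerID}, so {Gate} is not a superkey.
Gate → Dest, Origin determines the non-prime attribute {Dest} from a non-superkey — 3NF is violated.
The proper key subset {DepTime} of {AirlineCode, DepTime} determines non-prime {Dest, PassengerID}, so the relation is not even in 2NF.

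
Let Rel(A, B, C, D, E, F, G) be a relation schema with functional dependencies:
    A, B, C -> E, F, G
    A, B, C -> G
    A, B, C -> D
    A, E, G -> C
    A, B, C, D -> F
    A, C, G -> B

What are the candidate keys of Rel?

{A, B, C}, {A, C, G}, {A, E, G}

Attributes never on any right-hand side: {A} — every candidate key must contain it.
{A, B, C}⁺ = {A, B, C, D, E, F, G} — all of the relation — so {A, B, C} is a candidate key.
{A, C, G}⁺ = {A, B, C, D, E, F, G} — all of the relation — so {A, C, G} is a candidate key.
{A, E, G}⁺ = {A, B, C, D, E, F, G} — all of the relation — so {A, E, G} is a candidate key.
No proper subset of any of these is a key, and no other minimal superkey exists.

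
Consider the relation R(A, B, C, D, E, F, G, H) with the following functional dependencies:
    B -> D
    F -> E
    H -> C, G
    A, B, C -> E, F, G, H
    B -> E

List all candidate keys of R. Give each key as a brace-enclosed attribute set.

{A, B, C}, {A, B, H}

{A, B} never appear on the right of any FD, so every key must include all of them.
Closure of {A, B, C} is {A, B, C, D, E, F, G, H}, the whole schema; {A, B, C} is a candidate key.
Closure of {A, B, H} is {A, B, C, D, E, F, G, H}, the whole schema; {A, B, H} is a candidate key.
No proper subset of any of these is a key, and no other minimal superkey exists.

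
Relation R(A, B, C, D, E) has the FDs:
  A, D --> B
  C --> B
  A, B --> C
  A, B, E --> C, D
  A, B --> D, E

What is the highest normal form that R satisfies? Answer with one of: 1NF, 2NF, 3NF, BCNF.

3NF

Candidate keys: {A, B}, {A, C}, {A, D}. Prime attributes: {A, B, C, D}.
C --> B: {C}⁺ = {B, C}, which is not all of the attributes, so the left side is not a superkey — BCNF is violated.
Its right-hand attributes {B} are all prime, as are those of every other non-superkey FD — the relation is in 3NF.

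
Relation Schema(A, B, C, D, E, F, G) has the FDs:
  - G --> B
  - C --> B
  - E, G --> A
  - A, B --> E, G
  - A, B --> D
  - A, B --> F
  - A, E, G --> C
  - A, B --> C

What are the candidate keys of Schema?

{A, B}⁺ = {A, B, C, D, E, F, G}, which is every attribute, so {A, B} is a candidate key.
{A, C}⁺ = {A, B, C, D, E, F, G}, which is every attribute, so {A, C} is a candidate key.
{A, G}⁺ = {A, B, C, D, E, F, G}, which is every attribute, so {A, G} is a candidate key.
{E, G}⁺ = {A, B, C, D, E, F, G}, which is every attribute, so {E, G} is a candidate key.
These are minimal and exhaustive — every other superkey contains one of them.

{A, B}, {A, C}, {A, G}, {E, G}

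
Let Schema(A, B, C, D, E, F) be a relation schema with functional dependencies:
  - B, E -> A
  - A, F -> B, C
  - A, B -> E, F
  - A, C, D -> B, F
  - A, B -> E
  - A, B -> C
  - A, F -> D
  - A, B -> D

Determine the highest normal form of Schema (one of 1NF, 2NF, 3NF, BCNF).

BCNF

Candidate keys: {A, B}, {A, C, D}, {A, F}, {B, E}. Prime attributes: {A, B, C, D, E, F}.
Each dependency's left side is a superkey — BCNF holds.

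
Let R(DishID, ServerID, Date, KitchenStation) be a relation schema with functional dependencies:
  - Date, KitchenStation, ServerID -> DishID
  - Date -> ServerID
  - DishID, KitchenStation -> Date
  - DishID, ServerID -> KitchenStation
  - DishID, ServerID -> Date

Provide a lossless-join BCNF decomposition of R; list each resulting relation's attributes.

Candidate keys of the original relation: {Date, DishID}, {Date, KitchenStation}, {DishID, KitchenStation}, {DishID, ServerID}.
{Date, DishID, KitchenStation, ServerID}: {Date} determines {Date, ServerID} here but is not a superkey — split on Date -> ServerID, giving {Date, ServerID} and {Date, DishID, KitchenStation}.
{Date, ServerID}: every determinant is a superkey — BCNF.
{Date, DishID, KitchenStation}: every determinant is a superkey — BCNF.

{Date, DishID, KitchenStation}; {Date, ServerID}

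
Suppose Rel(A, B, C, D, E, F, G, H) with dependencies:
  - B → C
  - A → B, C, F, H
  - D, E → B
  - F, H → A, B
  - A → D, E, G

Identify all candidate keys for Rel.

{A}, {F, H}

{A}⁺ = {A, B, C, D, E, F, G, H} — all of the relation — so {A} is a candidate key.
{F, H}⁺ = {A, B, C, D, E, F, G, H} — all of the relation — so {F, H} is a candidate key.
Any other superkey properly contains one of these, so there are no further candidate keys.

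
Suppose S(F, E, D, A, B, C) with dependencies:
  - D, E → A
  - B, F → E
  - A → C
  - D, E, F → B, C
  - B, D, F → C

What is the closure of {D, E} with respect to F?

Start with {D, E}.
D, E → A applies; add {A} → now {A, D, E}.
A → C applies; add {C} → now {A, C, D, E}.
No further FD applies.

{A, C, D, E}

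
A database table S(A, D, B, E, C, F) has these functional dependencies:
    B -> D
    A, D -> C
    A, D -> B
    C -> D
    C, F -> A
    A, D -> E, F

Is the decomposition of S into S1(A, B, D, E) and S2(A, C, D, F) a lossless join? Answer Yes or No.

Yes

The shared attributes are {A, D} and {A, D}⁺ = {A, B, C, D, E, F}.
S1 is contained in that closure, so S1 ∩ S2 -> S1 holds and the join is lossless.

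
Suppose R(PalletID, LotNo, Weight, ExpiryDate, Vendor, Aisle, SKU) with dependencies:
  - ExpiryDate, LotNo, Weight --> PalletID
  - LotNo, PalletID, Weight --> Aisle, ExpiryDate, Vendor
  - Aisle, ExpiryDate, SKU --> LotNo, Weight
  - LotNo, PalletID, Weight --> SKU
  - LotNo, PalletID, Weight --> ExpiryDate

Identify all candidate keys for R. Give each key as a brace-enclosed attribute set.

{Aisle, ExpiryDate, SKU} is a candidate key since {Aisle, ExpiryDate, SKU}⁺ = {Aisle, ExpiryDate, LotNo, PalletID, SKU, Vendor, Weight} covers every attribute.
{ExpiryDate, LotNo, Weight} is a candidate key since {ExpiryDate, LotNo, Weight}⁺ = {Aisle, ExpiryDate, LotNo, PalletID, SKU, Vendor, Weight} covers every attribute.
{LotNo, PalletID, Weight} is a candidate key since {LotNo, PalletID, Weight}⁺ = {Aisle, ExpiryDate, LotNo, PalletID, SKU, Vendor, Weight} covers every attribute.
No proper subset of any of these is a key, and no other minimal superkey exists.

{Aisle, ExpiryDate, SKU}, {ExpiryDate, LotNo, Weight}, {LotNo, PalletID, Weight}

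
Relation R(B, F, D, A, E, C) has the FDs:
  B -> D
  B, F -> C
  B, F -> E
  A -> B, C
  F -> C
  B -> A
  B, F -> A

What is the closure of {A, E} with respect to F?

{A, B, C, D, E}

Start with {A, E}.
A -> B, C applies; add {B, C} → now {A, B, C, E}.
B -> D applies; add {D} → now {A, B, C, D, E}.
No further FD applies.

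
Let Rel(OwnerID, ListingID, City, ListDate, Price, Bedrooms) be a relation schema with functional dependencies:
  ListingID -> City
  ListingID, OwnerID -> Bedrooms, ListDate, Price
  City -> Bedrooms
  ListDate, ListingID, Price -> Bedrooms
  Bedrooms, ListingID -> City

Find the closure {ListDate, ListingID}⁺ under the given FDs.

Start with {ListDate, ListingID}.
ListingID -> City applies; add {City} → now {City, ListDate, ListingID}.
City -> Bedrooms applies; add {Bedrooms} → now {Bedrooms, City, ListDate, ListingID}.
No further FD applies.

{Bedrooms, City, ListDate, ListingID}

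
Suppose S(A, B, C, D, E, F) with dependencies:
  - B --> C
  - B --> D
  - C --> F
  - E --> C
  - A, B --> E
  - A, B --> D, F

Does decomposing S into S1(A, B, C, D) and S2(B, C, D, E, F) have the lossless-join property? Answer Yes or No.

No

S1 ∩ S2 = {B, C, D}; its closure under F is {B, C, D, F}.
The closure covers neither S1 nor S2 entirely; the join is not lossless.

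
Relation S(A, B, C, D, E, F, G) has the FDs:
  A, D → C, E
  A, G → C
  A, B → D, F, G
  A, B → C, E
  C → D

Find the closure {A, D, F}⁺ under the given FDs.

{A, C, D, E, F}

Start with {A, D, F}.
A, D → C, E applies; add {C, E} → now {A, C, D, E, F}.
No further FD applies.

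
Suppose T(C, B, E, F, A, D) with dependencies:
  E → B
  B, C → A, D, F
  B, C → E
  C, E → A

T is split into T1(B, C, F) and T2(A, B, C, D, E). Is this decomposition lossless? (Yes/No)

T1 ∩ T2 = {B, C}; its closure under F is {A, B, C, D, E, F}.
Since T1 ⊆ {A, B, C, D, E, F}, the intersection is a superkey of T1; the decomposition is lossless.

Yes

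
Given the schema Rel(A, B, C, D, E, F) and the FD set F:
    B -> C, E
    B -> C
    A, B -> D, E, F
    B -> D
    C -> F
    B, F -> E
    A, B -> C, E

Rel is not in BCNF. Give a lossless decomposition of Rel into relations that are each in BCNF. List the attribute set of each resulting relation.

Candidate key of the original relation: {A, B}.
{A, B, C, D, E, F}: {B} determines {B, C, D, E, F} here but is not a superkey — split on B -> C, D, E, F, giving {B, C, D, E, F} and {A, B}.
{B, C, D, E, F}: {C} determines {C, F} here but is not a superkey — split on C -> F, giving {C, F} and {B, C, D, E}.
{C, F} is in BCNF.
{B, C, D, E} is in BCNF.
{A, B} is in BCNF.

{A, B}; {B, C, D, E}; {C, F}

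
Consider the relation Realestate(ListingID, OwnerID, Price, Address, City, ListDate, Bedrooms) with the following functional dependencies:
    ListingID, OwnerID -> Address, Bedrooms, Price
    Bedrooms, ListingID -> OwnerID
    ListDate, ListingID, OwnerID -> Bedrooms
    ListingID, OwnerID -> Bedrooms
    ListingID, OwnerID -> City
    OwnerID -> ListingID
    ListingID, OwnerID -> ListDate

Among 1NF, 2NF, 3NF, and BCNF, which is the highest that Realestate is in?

Candidate keys: {Bedrooms, ListingID}, {OwnerID}. Prime attributes: {Bedrooms, ListingID, OwnerID}.
Every FD has a superkey on the left, so the relation is in BCNF.

BCNF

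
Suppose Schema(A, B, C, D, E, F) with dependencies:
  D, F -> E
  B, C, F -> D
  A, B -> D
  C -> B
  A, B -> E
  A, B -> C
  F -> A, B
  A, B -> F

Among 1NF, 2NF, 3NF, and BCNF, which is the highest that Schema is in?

Candidate keys: {A, B}, {A, C}, {F}. Prime attributes: {A, B, C, F}.
C -> B breaks BCNF: {C}⁺ = {B, C}, so {C} is not a superkey.
Its right-hand attributes {B} are all prime, as are those of every other non-superkey FD — the relation is in 3NF.

3NF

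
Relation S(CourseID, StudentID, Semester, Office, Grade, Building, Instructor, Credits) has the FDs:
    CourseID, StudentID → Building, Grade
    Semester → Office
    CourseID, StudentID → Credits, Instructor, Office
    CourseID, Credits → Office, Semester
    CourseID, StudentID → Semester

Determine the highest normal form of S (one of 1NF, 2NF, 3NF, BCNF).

2NF

Candidate key: {CourseID, StudentID}. Prime attributes: {CourseID, StudentID}.
Semester → Office breaks BCNF: {Semester}⁺ = {Office, Semester}, so {Semester} is not a superkey.
Semester → Office determines the non-prime attribute {Office} from a non-superkey — 3NF is violated.
Checking every proper subset of each key, none determines a non-prime attribute — 2NF is satisfied.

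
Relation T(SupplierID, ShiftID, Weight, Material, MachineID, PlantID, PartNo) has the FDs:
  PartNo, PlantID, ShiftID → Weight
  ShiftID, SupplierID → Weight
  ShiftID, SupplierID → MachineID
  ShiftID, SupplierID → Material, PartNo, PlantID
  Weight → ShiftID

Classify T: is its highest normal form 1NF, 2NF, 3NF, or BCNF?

Candidate keys: {ShiftID, SupplierID}, {SupplierID, Weight}. Prime attributes: {ShiftID, SupplierID, Weight}.
PartNo, PlantID, ShiftID → Weight breaks BCNF: {PartNo, PlantID, ShiftID}⁺ = {PartNo, PlantID, ShiftID, Weight}, so {PartNo, PlantID, ShiftID} is not a superkey.
Since {Weight} ⊆ prime attributes and every other non-superkey FD also has a prime right side, the schema is in 3NF.

3NF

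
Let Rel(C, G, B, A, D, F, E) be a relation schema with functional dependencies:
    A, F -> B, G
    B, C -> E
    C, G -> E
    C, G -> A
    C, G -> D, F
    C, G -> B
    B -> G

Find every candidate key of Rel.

Attributes never on any right-hand side: {C} — every candidate key must contain it.
Closure of {B, C} is {A, B, C, D, E, F, G}, the whole schema; {B, C} is a candidate key.
Closure of {C, G} is {A, B, C, D, E, F, G}, the whole schema; {C, G} is a candidate key.
Closure of {A, C, F} is {A, B, C, D, E, F, G}, the whole schema; {A, C, F} is a candidate key.
Any other superkey properly contains one of these, so there are no further candidate keys.

{A, C, F}, {B, C}, {C, G}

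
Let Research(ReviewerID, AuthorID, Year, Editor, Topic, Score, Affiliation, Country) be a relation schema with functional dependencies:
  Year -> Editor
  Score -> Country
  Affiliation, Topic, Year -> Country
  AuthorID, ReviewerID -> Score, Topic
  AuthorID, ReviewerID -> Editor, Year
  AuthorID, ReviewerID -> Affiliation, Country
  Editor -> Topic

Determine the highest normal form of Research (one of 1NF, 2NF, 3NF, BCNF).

Candidate key: {AuthorID, ReviewerID}. Prime attributes: {AuthorID, ReviewerID}.
Year -> Editor breaks BCNF: {Year}⁺ = {Editor, Topic, Year}, so {Year} is not a superkey.
Year -> Editor has non-prime {Editor} on the right and a non-superkey on the left, so 3NF fails.
No proper subset of a key has a non-prime attribute in its closure, so there is no partial dependency; 2NF holds.

2NF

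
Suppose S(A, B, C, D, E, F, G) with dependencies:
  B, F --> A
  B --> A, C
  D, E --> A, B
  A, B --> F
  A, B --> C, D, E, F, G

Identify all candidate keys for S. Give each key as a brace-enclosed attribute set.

{B}, {D, E}

{B} is a candidate key since {B}⁺ = {A, B, C, D, E, F, G} covers every attribute.
{D, E} is a candidate key since {D, E}⁺ = {A, B, C, D, E, F, G} covers every attribute.
No proper subset of any of these is a key, and no other minimal superkey exists.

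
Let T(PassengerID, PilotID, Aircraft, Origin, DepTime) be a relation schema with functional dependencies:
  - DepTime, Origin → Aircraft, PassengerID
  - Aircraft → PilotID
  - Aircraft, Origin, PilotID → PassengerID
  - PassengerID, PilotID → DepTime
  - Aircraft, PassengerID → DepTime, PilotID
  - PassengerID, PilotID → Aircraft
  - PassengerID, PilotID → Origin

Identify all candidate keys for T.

{Aircraft, Origin}, {Aircraft, PassengerID}, {DepTime, Origin}, {PassengerID, PilotID}

{Aircraft, Origin} is a candidate key since {Aircraft, Origin}⁺ = {Aircraft, DepTime, Origin, PassengerID, PilotID} covers every attribute.
{Aircraft, PassengerID} is a candidate key since {Aircraft, PassengerID}⁺ = {Aircraft, DepTime, Origin, PassengerID, PilotID} covers every attribute.
{DepTime, Origin} is a candidate key since {DepTime, Origin}⁺ = {Aircraft, DepTime, Origin, PassengerID, PilotID} covers every attribute.
{PassengerID, PilotID} is a candidate key since {PassengerID, PilotID}⁺ = {Aircraft, DepTime, Origin, PassengerID, PilotID} covers every attribute.
No proper subset of any of these is a key, and no other minimal superkey exists.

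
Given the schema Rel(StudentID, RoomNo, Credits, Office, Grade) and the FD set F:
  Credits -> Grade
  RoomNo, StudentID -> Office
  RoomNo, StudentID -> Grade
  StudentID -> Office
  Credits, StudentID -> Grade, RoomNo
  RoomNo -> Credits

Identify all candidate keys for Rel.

{Credits, StudentID}, {RoomNo, StudentID}

Attributes never on any right-hand side: {StudentID} — every candidate key must contain it.
{Credits, StudentID} is a candidate key since {Credits, StudentID}⁺ = {Credits, Grade, Office, RoomNo, StudentID} covers every attribute.
{RoomNo, StudentID} is a candidate key since {RoomNo, StudentID}⁺ = {Credits, Grade, Office, RoomNo, StudentID} covers every attribute.
No proper subset of any of these is a key, and no other minimal superkey exists.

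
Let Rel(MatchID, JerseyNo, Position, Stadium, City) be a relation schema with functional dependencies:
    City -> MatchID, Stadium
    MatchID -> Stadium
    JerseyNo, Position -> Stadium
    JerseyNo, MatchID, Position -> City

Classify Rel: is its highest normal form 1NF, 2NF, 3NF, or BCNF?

Candidate keys: {City, JerseyNo, Position}, {JerseyNo, MatchID, Position}. Prime attributes: {City, JerseyNo, MatchID, Position}.
City -> MatchID, Stadium breaks BCNF: {City}⁺ = {City, MatchID, Stadium}, so {City} is not a superkey.
Because {Stadium} is non-prime and the left side of City -> MatchID, Stadium is not a superkey, the relation is not in 3NF.
{City} is a proper subset of the key {City, JerseyNo, Position}, and {City}⁺ contains the non-prime attribute {Stadium} — a partial dependency, so 2NF is violated.

1NF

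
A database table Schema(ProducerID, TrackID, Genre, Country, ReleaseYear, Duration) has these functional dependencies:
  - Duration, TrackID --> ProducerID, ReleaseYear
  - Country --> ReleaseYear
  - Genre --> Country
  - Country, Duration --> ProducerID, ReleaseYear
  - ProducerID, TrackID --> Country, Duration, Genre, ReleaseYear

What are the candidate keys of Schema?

{TrackID} never appears on the right of any FD, so every key must include it.
{Duration, TrackID}⁺ = {Country, Duration, Genre, ProducerID, ReleaseYear, TrackID}, which is every attribute, so {Duration, TrackID} is a candidate key.
{ProducerID, TrackID}⁺ = {Country, Duration, Genre, ProducerID, ReleaseYear, TrackID}, which is every attribute, so {ProducerID, TrackID} is a candidate key.
No proper subset of any of these is a key, and no other minimal superkey exists.

{Duration, TrackID}, {ProducerID, TrackID}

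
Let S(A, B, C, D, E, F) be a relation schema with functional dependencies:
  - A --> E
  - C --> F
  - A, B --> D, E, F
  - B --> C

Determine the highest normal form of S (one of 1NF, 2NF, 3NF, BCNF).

1NF

Candidate key: {A, B}. Prime attributes: {A, B}.
A --> E: {A}⁺ = {A, E}, which is not all of the attributes, so the left side is not a superkey — BCNF is violated.
Because {E} is non-prime and the left side of A --> E is not a superkey, the relation is not in 3NF.
The proper key subset {A} of {A, B} determines non-prime {E}, so the relation is not even in 2NF.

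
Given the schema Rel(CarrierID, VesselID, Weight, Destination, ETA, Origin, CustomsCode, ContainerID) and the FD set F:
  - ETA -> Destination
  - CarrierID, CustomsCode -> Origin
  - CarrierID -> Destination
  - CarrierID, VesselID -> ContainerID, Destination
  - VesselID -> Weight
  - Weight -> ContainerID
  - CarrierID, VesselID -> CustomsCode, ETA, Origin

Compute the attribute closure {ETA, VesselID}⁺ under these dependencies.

{ContainerID, Destination, ETA, VesselID, Weight}

Start with {ETA, VesselID}.
ETA -> Destination applies; add {Destination} → now {Destination, ETA, VesselID}.
VesselID -> Weight applies; add {Weight} → now {Destination, ETA, VesselID, Weight}.
Weight -> ContainerID applies; add {ContainerID} → now {ContainerID, Destination, ETA, VesselID, Weight}.
No further FD applies.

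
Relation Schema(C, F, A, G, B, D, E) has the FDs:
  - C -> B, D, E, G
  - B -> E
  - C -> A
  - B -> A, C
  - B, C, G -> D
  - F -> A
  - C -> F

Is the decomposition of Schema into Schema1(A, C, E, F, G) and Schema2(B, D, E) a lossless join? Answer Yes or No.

No

The shared attributes are {E} and {E}⁺ = {E}.
The closure covers neither Schema1 nor Schema2 entirely; the join is not lossless.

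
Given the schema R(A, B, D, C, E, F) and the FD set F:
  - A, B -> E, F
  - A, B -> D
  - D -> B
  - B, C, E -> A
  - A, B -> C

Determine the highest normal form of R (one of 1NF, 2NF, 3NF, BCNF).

Candidate keys: {A, B}, {A, D}, {B, C, E}, {C, D, E}. Prime attributes: {A, B, C, D, E}.
For D -> B we have {D}⁺ = {B, D}; {D} is not a superkey, so BCNF fails.
Its right-hand attributes {B} are all prime, as are those of every other non-superkey FD — the relation is in 3NF.

3NF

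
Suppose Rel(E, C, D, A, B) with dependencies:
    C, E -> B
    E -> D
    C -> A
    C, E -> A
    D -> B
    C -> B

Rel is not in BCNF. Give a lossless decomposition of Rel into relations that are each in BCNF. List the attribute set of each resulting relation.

Candidate key of the original relation: {C, E}.
{A, B, C, D, E}: {E} determines {B, D, E} here but is not a superkey — split on E -> B, D, giving {B, D, E} and {A, C, E}.
{B, D, E}: {D} determines {B, D} here but is not a superkey — split on D -> B, giving {B, D} and {D, E}.
{B, D} is in BCNF.
{D, E} is in BCNF.
{A, C, E}: {C} determines {A, C} here but is not a superkey — split on C -> A, giving {A, C} and {C, E}.
{A, C} is in BCNF.
{C, E} is in BCNF.

{A, C}; {B, D}; {C, E}; {D, E}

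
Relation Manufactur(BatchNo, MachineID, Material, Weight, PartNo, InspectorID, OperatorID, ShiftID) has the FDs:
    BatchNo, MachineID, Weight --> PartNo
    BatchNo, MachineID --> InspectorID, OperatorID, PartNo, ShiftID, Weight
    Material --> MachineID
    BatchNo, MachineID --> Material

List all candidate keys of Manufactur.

{BatchNo} never appears on the right of any FD, so every key must include it.
Closure of {BatchNo, MachineID} is {BatchNo, InspectorID, MachineID, Material, OperatorID, PartNo, ShiftID, Weight}, the whole schema; {BatchNo, MachineID} is a candidate key.
Closure of {BatchNo, Material} is {BatchNo, InspectorID, MachineID, Material, OperatorID, PartNo, ShiftID, Weight}, the whole schema; {BatchNo, Material} is a candidate key.
Any other superkey properly contains one of these, so there are no further candidate keys.

{BatchNo, MachineID}, {BatchNo, Material}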